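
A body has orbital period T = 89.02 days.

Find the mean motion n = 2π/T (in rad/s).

Convert to SI: T = 89.02 days = 7.69133e+06 s.
n = 2π / T.
n = 2π / 7.69133e+06 s ≈ 8.169e-07 rad/s.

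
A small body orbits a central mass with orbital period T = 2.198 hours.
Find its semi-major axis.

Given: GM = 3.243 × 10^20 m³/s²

Convert to SI: T = 2.198 hours = 7912.8 s.
Invert Kepler's third law: a = (GM · T² / (4π²))^(1/3).
Substituting T = 7912.8 s and GM = 3.243e+20 m³/s²:
a = (3.243e+20 · (7912.8)² / (4π²))^(1/3) m
a ≈ 8.012e+08 m = 801.2 Mm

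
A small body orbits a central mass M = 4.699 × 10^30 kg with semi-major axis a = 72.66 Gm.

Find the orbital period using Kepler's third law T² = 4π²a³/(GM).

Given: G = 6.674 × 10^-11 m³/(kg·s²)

Convert to SI: a = 72.66 Gm = 7.266e+10 m.
GM = G · M = 6.674e-11 · 4.699e+30 = 3.13611e+20 m³/s².
Kepler's third law: T = 2π √(a³ / GM).
Substituting a = 7.266e+10 m and GM = 3.13611e+20 m³/s²:
T = 2π √((7.266e+10)³ / 3.13611e+20) s
T ≈ 6.949e+06 s = 80.43 days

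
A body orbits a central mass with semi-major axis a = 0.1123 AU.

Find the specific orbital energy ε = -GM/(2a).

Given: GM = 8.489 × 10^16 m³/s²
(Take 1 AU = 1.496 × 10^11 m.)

Convert to SI: a = 0.1123 AU = 1.68001e+10 m.
ε = −GM / (2a).
ε = −8.489e+16 / (2 · 1.68001e+10) J/kg ≈ -2.526e+06 J/kg = -2.526 MJ/kg.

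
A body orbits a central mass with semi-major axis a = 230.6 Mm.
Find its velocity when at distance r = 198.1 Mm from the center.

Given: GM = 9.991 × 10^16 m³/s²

Convert to SI: a = 230.6 Mm = 2.306e+08 m; r = 198.1 Mm = 1.981e+08 m.
Vis-viva: v = √(GM · (2/r − 1/a)).
2/r − 1/a = 2/1.981e+08 − 1/2.306e+08 = 5.7594e-09 m⁻¹.
v = √(9.991e+16 · 5.7594e-09) m/s ≈ 2.399e+04 m/s = 23.99 km/s.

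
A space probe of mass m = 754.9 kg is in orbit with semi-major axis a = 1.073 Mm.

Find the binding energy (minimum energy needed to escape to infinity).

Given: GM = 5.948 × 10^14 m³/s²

Convert to SI: a = 1.073 Mm = 1.073e+06 m.
Total orbital energy is E = −GMm/(2a); binding energy is E_bind = −E = GMm/(2a).
E_bind = 5.948e+14 · 754.9 / (2 · 1.073e+06) J ≈ 2.092e+11 J = 209.2 GJ.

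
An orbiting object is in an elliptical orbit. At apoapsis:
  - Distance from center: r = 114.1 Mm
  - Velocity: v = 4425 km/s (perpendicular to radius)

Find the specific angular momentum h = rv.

Convert to SI: r = 114.1 Mm = 1.141e+08 m; v = 4425 km/s = 4.425e+06 m/s.
With v perpendicular to r, h = r · v.
h = 1.141e+08 · 4.425e+06 m²/s ≈ 5.049e+14 m²/s.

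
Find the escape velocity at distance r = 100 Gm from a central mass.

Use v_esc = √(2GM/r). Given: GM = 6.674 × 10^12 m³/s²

Convert to SI: r = 100 Gm = 1e+11 m.
Escape velocity comes from setting total energy to zero: ½v² − GM/r = 0 ⇒ v_esc = √(2GM / r).
v_esc = √(2 · 6.674e+12 / 1e+11) m/s ≈ 11.55 m/s = 11.55 m/s.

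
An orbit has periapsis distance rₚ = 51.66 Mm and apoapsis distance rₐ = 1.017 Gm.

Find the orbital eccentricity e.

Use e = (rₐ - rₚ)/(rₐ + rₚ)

Convert to SI: rₚ = 51.66 Mm = 5.166e+07 m; rₐ = 1.017 Gm = 1.017e+09 m.
e = (rₐ − rₚ) / (rₐ + rₚ).
e = (1.017e+09 − 5.166e+07) / (1.017e+09 + 5.166e+07) = 9.6534e+08 / 1.06866e+09 ≈ 0.9033.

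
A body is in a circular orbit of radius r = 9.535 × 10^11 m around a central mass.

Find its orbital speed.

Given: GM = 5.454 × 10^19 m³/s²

For a circular orbit, gravity supplies the centripetal force, so v = √(GM / r).
v = √(5.454e+19 / 9.535e+11) m/s ≈ 7563 m/s = 7.563 km/s.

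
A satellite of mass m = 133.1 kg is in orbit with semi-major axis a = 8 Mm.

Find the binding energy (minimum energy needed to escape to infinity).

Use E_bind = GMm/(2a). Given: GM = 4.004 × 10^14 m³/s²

Convert to SI: a = 8 Mm = 8e+06 m.
Total orbital energy is E = −GMm/(2a); binding energy is E_bind = −E = GMm/(2a).
E_bind = 4.004e+14 · 133.1 / (2 · 8e+06) J ≈ 3.331e+09 J = 3.331 GJ.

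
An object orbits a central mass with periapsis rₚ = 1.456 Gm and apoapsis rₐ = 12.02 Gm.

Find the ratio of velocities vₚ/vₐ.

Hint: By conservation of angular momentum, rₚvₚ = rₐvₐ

Convert to SI: rₚ = 1.456 Gm = 1.456e+09 m; rₐ = 12.02 Gm = 1.202e+10 m.
Conservation of angular momentum gives rₚvₚ = rₐvₐ, so vₚ/vₐ = rₐ/rₚ.
vₚ/vₐ = 1.202e+10 / 1.456e+09 ≈ 8.255.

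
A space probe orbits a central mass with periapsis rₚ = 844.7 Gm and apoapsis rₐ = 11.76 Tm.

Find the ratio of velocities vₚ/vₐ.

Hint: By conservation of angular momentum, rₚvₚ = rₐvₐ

Convert to SI: rₚ = 844.7 Gm = 8.447e+11 m; rₐ = 11.76 Tm = 1.176e+13 m.
Conservation of angular momentum gives rₚvₚ = rₐvₐ, so vₚ/vₐ = rₐ/rₚ.
vₚ/vₐ = 1.176e+13 / 8.447e+11 ≈ 13.92.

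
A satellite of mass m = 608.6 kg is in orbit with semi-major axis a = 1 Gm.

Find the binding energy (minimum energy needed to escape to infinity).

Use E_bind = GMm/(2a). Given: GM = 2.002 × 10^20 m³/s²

Convert to SI: a = 1 Gm = 1e+09 m.
Total orbital energy is E = −GMm/(2a); binding energy is E_bind = −E = GMm/(2a).
E_bind = 2.002e+20 · 608.6 / (2 · 1e+09) J ≈ 6.092e+13 J = 60.92 TJ.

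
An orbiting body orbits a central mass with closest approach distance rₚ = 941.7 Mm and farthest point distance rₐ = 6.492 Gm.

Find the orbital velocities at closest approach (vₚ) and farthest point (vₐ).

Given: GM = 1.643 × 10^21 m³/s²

Convert to SI: rₚ = 941.7 Mm = 9.417e+08 m; rₐ = 6.492 Gm = 6.492e+09 m.
Use the vis-viva equation v² = GM(2/r − 1/a) with a = (rₚ + rₐ)/2 = (9.417e+08 + 6.492e+09)/2 = 3.71685e+09 m.
vₚ = √(GM · (2/rₚ − 1/a)) = √(1.643e+21 · (2/9.417e+08 − 1/3.71685e+09)) m/s ≈ 1.746e+06 m/s = 1746 km/s.
vₐ = √(GM · (2/rₐ − 1/a)) = √(1.643e+21 · (2/6.492e+09 − 1/3.71685e+09)) m/s ≈ 2.532e+05 m/s = 253.2 km/s.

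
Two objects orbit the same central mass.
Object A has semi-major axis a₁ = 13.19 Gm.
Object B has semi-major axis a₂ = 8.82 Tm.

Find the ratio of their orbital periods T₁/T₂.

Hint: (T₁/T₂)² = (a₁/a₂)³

Convert to SI: a₁ = 13.19 Gm = 1.319e+10 m; a₂ = 8.82 Tm = 8.82e+12 m.
From Kepler's third law, (T₁/T₂)² = (a₁/a₂)³, so T₁/T₂ = (a₁/a₂)^(3/2).
a₁/a₂ = 1.319e+10 / 8.82e+12 = 0.00149546.
T₁/T₂ = (0.00149546)^(3/2) ≈ 5.783e-05.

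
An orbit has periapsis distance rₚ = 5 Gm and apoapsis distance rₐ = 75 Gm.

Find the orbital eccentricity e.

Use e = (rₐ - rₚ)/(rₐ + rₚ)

Convert to SI: rₚ = 5 Gm = 5e+09 m; rₐ = 75 Gm = 7.5e+10 m.
e = (rₐ − rₚ) / (rₐ + rₚ).
e = (7.5e+10 − 5e+09) / (7.5e+10 + 5e+09) = 7e+10 / 8e+10 ≈ 0.875.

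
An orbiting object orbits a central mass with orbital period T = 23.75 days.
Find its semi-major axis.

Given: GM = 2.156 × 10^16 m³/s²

Convert to SI: T = 23.75 days = 2.052e+06 s.
Invert Kepler's third law: a = (GM · T² / (4π²))^(1/3).
Substituting T = 2.052e+06 s and GM = 2.156e+16 m³/s²:
a = (2.156e+16 · (2.052e+06)² / (4π²))^(1/3) m
a ≈ 1.32e+09 m = 1.32 Gm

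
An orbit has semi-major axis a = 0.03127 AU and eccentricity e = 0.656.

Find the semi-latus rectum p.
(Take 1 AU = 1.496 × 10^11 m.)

Convert to SI: a = 0.03127 AU = 4.67799e+09 m.
p = a (1 − e²).
p = 4.67799e+09 · (1 − (0.656)²) = 4.67799e+09 · 0.569664 ≈ 2.665e+09 m = 0.01781 AU.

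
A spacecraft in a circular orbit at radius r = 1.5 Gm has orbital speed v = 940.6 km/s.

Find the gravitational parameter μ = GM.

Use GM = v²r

Convert to SI: r = 1.5 Gm = 1.5e+09 m; v = 940.6 km/s = 940600 m/s.
For a circular orbit v² = GM/r, so GM = v² · r.
GM = (940600)² · 1.5e+09 m³/s² ≈ 1.327e+21 m³/s² = 1.327 × 10^21 m³/s².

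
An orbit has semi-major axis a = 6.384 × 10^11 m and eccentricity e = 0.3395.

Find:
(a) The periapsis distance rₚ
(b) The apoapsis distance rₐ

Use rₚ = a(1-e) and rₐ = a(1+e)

(a) rₚ = a(1 − e) = 6.384e+11 · (1 − 0.3395) = 6.384e+11 · 0.6605 ≈ 4.217e+11 m = 4.217 × 10^11 m.
(b) rₐ = a(1 + e) = 6.384e+11 · (1 + 0.3395) = 6.384e+11 · 1.3395 ≈ 8.551e+11 m = 8.551 × 10^11 m.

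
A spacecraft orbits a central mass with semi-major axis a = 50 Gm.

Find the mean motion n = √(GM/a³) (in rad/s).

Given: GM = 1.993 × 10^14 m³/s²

Convert to SI: a = 50 Gm = 5e+10 m.
n = √(GM / a³).
n = √(1.993e+14 / (5e+10)³) rad/s ≈ 1.263e-09 rad/s.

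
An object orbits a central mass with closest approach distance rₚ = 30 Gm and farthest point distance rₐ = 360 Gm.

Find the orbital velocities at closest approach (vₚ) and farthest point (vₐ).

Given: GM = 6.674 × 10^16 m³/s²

Convert to SI: rₚ = 30 Gm = 3e+10 m; rₐ = 360 Gm = 3.6e+11 m.
Use the vis-viva equation v² = GM(2/r − 1/a) with a = (rₚ + rₐ)/2 = (3e+10 + 3.6e+11)/2 = 1.95e+11 m.
vₚ = √(GM · (2/rₚ − 1/a)) = √(6.674e+16 · (2/3e+10 − 1/1.95e+11)) m/s ≈ 2027 m/s = 2.027 km/s.
vₐ = √(GM · (2/rₐ − 1/a)) = √(6.674e+16 · (2/3.6e+11 − 1/1.95e+11)) m/s ≈ 168.9 m/s = 168.9 m/s.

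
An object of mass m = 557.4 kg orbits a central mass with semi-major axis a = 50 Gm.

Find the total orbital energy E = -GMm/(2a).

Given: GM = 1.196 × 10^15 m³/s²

Convert to SI: a = 50 Gm = 5e+10 m.
E = −GMm / (2a).
E = −1.196e+15 · 557.4 / (2 · 5e+10) J ≈ -6.667e+06 J = -6.667 MJ.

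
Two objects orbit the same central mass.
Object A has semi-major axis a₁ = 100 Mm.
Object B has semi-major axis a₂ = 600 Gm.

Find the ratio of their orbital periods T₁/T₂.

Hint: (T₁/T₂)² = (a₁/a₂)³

Convert to SI: a₁ = 100 Mm = 1e+08 m; a₂ = 600 Gm = 6e+11 m.
From Kepler's third law, (T₁/T₂)² = (a₁/a₂)³, so T₁/T₂ = (a₁/a₂)^(3/2).
a₁/a₂ = 1e+08 / 6e+11 = 0.000166667.
T₁/T₂ = (0.000166667)^(3/2) ≈ 2.152e-06.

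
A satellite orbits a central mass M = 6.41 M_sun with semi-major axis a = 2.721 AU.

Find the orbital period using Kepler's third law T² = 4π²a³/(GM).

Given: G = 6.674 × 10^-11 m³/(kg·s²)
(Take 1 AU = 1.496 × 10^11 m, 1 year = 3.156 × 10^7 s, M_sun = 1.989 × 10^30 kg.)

Convert to SI: a = 2.721 AU = 4.07062e+11 m; M = 6.41 M_sun = 1.27495e+31 kg.
GM = G · M = 6.674e-11 · 1.27495e+31 = 8.50901e+20 m³/s².
Kepler's third law: T = 2π √(a³ / GM).
Substituting a = 4.07062e+11 m and GM = 8.50901e+20 m³/s²:
T = 2π √((4.07062e+11)³ / 8.50901e+20) s
T ≈ 5.594e+07 s = 1.773 years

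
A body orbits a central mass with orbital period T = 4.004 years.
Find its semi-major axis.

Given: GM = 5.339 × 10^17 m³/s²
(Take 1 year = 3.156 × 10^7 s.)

Convert to SI: T = 4.004 years = 1.26366e+08 s.
Invert Kepler's third law: a = (GM · T² / (4π²))^(1/3).
Substituting T = 1.26366e+08 s and GM = 5.339e+17 m³/s²:
a = (5.339e+17 · (1.26366e+08)² / (4π²))^(1/3) m
a ≈ 6e+10 m = 60 Gm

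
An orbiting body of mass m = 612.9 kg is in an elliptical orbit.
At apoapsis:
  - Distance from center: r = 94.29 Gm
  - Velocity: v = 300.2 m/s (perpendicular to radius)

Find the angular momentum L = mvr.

Convert to SI: r = 94.29 Gm = 9.429e+10 m.
Since v is perpendicular to r, L = m · v · r.
L = 612.9 · 300.2 · 9.429e+10 kg·m²/s ≈ 1.735e+16 kg·m²/s.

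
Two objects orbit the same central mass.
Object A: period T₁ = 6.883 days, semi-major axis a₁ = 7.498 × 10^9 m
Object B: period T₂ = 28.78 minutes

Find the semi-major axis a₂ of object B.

Convert to SI: T₁ = 6.883 days = 594691 s; T₂ = 28.78 minutes = 1726.8 s.
Kepler's third law: (T₁/T₂)² = (a₁/a₂)³ ⇒ a₂ = a₁ · (T₂/T₁)^(2/3).
T₂/T₁ = 1726.8 / 594691 = 0.00290369.
a₂ = 7.498e+09 · (0.00290369)^(2/3) m ≈ 1.526e+08 m = 1.526 × 10^8 m.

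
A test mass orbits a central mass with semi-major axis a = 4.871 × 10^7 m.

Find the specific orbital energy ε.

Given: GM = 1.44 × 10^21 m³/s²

ε = −GM / (2a).
ε = −1.44e+21 / (2 · 4.871e+07) J/kg ≈ -1.478e+13 J/kg = -1.478e+04 GJ/kg.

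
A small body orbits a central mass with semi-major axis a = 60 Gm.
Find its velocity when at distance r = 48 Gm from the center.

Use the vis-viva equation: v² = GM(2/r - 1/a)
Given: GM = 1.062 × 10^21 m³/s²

Convert to SI: a = 60 Gm = 6e+10 m; r = 48 Gm = 4.8e+10 m.
Vis-viva: v = √(GM · (2/r − 1/a)).
2/r − 1/a = 2/4.8e+10 − 1/6e+10 = 2.5e-11 m⁻¹.
v = √(1.062e+21 · 2.5e-11) m/s ≈ 1.629e+05 m/s = 162.9 km/s.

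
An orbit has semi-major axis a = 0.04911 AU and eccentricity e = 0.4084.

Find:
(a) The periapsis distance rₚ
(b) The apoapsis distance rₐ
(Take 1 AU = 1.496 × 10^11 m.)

Convert to SI: a = 0.04911 AU = 7.34686e+09 m.
(a) rₚ = a(1 − e) = 7.34686e+09 · (1 − 0.4084) = 7.34686e+09 · 0.5916 ≈ 4.346e+09 m = 0.02905 AU.
(b) rₐ = a(1 + e) = 7.34686e+09 · (1 + 0.4084) = 7.34686e+09 · 1.4084 ≈ 1.035e+10 m = 0.06917 AU.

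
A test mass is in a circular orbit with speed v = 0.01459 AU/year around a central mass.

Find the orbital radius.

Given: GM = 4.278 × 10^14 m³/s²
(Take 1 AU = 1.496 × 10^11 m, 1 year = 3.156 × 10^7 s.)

Convert to SI: v = 0.01459 AU/year = 69.1592 m/s.
For a circular orbit, v² = GM / r, so r = GM / v².
r = 4.278e+14 / (69.1592)² m ≈ 8.944e+10 m = 0.5979 AU.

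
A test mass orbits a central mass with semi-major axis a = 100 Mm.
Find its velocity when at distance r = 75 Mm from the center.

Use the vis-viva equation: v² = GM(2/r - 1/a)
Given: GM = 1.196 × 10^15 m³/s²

Convert to SI: a = 100 Mm = 1e+08 m; r = 75 Mm = 7.5e+07 m.
Vis-viva: v = √(GM · (2/r − 1/a)).
2/r − 1/a = 2/7.5e+07 − 1/1e+08 = 1.66667e-08 m⁻¹.
v = √(1.196e+15 · 1.66667e-08) m/s ≈ 4465 m/s = 4.465 km/s.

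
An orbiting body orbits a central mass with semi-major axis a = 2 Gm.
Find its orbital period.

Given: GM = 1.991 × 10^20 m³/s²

Convert to SI: a = 2 Gm = 2e+09 m.
Kepler's third law: T = 2π √(a³ / GM).
Substituting a = 2e+09 m and GM = 1.991e+20 m³/s²:
T = 2π √((2e+09)³ / 1.991e+20) s
T ≈ 3.983e+04 s = 11.06 hours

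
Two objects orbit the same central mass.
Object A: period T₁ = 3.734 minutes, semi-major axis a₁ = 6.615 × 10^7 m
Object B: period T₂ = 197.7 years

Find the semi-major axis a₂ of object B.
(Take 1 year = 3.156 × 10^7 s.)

Convert to SI: T₁ = 3.734 minutes = 224.04 s; T₂ = 197.7 years = 6.23941e+09 s.
Kepler's third law: (T₁/T₂)² = (a₁/a₂)³ ⇒ a₂ = a₁ · (T₂/T₁)^(2/3).
T₂/T₁ = 6.23941e+09 / 224.04 = 2.78495e+07.
a₂ = 6.615e+07 · (2.78495e+07)^(2/3) m ≈ 6.078e+12 m = 6.078 × 10^12 m.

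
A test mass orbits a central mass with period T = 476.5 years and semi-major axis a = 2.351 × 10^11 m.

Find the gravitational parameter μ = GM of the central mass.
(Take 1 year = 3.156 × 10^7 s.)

Convert to SI: T = 476.5 years = 1.50383e+10 s.
GM = 4π² · a³ / T².
GM = 4π² · (2.351e+11)³ / (1.50383e+10)² m³/s² ≈ 2.268e+15 m³/s² = 2.268 × 10^15 m³/s².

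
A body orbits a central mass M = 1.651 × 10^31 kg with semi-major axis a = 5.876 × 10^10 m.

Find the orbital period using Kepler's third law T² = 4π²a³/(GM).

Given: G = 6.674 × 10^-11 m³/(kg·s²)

GM = G · M = 6.674e-11 · 1.651e+31 = 1.10188e+21 m³/s².
Kepler's third law: T = 2π √(a³ / GM).
Substituting a = 5.876e+10 m and GM = 1.10188e+21 m³/s²:
T = 2π √((5.876e+10)³ / 1.10188e+21) s
T ≈ 2.696e+06 s = 31.2 days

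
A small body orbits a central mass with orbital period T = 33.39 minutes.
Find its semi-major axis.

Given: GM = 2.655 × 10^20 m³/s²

Convert to SI: T = 33.39 minutes = 2003.4 s.
Invert Kepler's third law: a = (GM · T² / (4π²))^(1/3).
Substituting T = 2003.4 s and GM = 2.655e+20 m³/s²:
a = (2.655e+20 · (2003.4)² / (4π²))^(1/3) m
a ≈ 3e+08 m = 300 Mm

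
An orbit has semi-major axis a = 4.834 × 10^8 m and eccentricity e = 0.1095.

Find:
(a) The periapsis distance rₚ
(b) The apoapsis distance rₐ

(a) rₚ = a(1 − e) = 4.834e+08 · (1 − 0.1095) = 4.834e+08 · 0.8905 ≈ 4.305e+08 m = 4.305 × 10^8 m.
(b) rₐ = a(1 + e) = 4.834e+08 · (1 + 0.1095) = 4.834e+08 · 1.1095 ≈ 5.363e+08 m = 5.363 × 10^8 m.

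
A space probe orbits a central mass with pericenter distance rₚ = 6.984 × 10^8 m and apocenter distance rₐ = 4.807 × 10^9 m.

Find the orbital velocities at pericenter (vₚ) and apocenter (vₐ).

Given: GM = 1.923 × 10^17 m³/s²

Use the vis-viva equation v² = GM(2/r − 1/a) with a = (rₚ + rₐ)/2 = (6.984e+08 + 4.807e+09)/2 = 2.7527e+09 m.
vₚ = √(GM · (2/rₚ − 1/a)) = √(1.923e+17 · (2/6.984e+08 − 1/2.7527e+09)) m/s ≈ 2.193e+04 m/s = 21.93 km/s.
vₐ = √(GM · (2/rₐ − 1/a)) = √(1.923e+17 · (2/4.807e+09 − 1/2.7527e+09)) m/s ≈ 3186 m/s = 3.186 km/s.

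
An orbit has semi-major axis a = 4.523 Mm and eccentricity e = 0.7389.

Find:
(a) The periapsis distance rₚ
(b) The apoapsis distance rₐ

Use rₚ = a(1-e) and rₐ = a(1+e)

Convert to SI: a = 4.523 Mm = 4.523e+06 m.
(a) rₚ = a(1 − e) = 4.523e+06 · (1 − 0.7389) = 4.523e+06 · 0.2611 ≈ 1.181e+06 m = 1.181 Mm.
(b) rₐ = a(1 + e) = 4.523e+06 · (1 + 0.7389) = 4.523e+06 · 1.7389 ≈ 7.865e+06 m = 7.865 Mm.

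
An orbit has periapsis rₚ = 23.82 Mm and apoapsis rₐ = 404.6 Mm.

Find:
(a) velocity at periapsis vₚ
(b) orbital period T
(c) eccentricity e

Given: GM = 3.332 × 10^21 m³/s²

Convert to SI: rₚ = 23.82 Mm = 2.382e+07 m; rₐ = 404.6 Mm = 4.046e+08 m.
(a) With a = (rₚ + rₐ)/2 = 2.1421e+08 m, vₚ = √(GM (2/rₚ − 1/a)) = √(3.332e+21 · (2/2.382e+07 − 1/2.1421e+08)) m/s ≈ 1.625e+07 m/s
(b) With a = (rₚ + rₐ)/2 = 2.1421e+08 m, T = 2π √(a³/GM) = 2π √((2.1421e+08)³/3.332e+21) s ≈ 341.3 s
(c) e = (rₐ − rₚ)/(rₐ + rₚ) = (4.046e+08 − 2.382e+07)/(4.046e+08 + 2.382e+07) ≈ 0.8888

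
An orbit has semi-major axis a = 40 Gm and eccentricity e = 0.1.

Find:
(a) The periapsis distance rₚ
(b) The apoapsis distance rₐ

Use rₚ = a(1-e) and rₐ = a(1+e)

Convert to SI: a = 40 Gm = 4e+10 m.
(a) rₚ = a(1 − e) = 4e+10 · (1 − 0.1) = 4e+10 · 0.9 ≈ 3.6e+10 m = 36 Gm.
(b) rₐ = a(1 + e) = 4e+10 · (1 + 0.1) = 4e+10 · 1.1 ≈ 4.4e+10 m = 44 Gm.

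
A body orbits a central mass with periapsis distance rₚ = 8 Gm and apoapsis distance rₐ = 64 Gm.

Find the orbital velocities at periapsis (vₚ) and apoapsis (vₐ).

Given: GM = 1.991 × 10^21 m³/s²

Convert to SI: rₚ = 8 Gm = 8e+09 m; rₐ = 64 Gm = 6.4e+10 m.
Use the vis-viva equation v² = GM(2/r − 1/a) with a = (rₚ + rₐ)/2 = (8e+09 + 6.4e+10)/2 = 3.6e+10 m.
vₚ = √(GM · (2/rₚ − 1/a)) = √(1.991e+21 · (2/8e+09 − 1/3.6e+10)) m/s ≈ 6.652e+05 m/s = 665.2 km/s.
vₐ = √(GM · (2/rₐ − 1/a)) = √(1.991e+21 · (2/6.4e+10 − 1/3.6e+10)) m/s ≈ 8.315e+04 m/s = 83.15 km/s.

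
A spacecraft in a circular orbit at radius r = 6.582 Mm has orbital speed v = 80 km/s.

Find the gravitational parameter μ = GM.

Convert to SI: r = 6.582 Mm = 6.582e+06 m; v = 80 km/s = 80000 m/s.
For a circular orbit v² = GM/r, so GM = v² · r.
GM = (80000)² · 6.582e+06 m³/s² ≈ 4.212e+16 m³/s² = 4.212 × 10^16 m³/s².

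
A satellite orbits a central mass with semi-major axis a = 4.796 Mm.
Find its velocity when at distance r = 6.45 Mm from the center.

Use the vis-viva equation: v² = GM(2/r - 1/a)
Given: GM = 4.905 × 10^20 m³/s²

Convert to SI: a = 4.796 Mm = 4.796e+06 m; r = 6.45 Mm = 6.45e+06 m.
Vis-viva: v = √(GM · (2/r − 1/a)).
2/r − 1/a = 2/6.45e+06 − 1/4.796e+06 = 1.0157e-07 m⁻¹.
v = √(4.905e+20 · 1.0157e-07) m/s ≈ 7.058e+06 m/s = 7058 km/s.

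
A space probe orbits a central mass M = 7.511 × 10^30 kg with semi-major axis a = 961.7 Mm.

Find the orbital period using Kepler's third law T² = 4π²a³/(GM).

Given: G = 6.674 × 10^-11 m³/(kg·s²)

Convert to SI: a = 961.7 Mm = 9.617e+08 m.
GM = G · M = 6.674e-11 · 7.511e+30 = 5.01284e+20 m³/s².
Kepler's third law: T = 2π √(a³ / GM).
Substituting a = 9.617e+08 m and GM = 5.01284e+20 m³/s²:
T = 2π √((9.617e+08)³ / 5.01284e+20) s
T ≈ 8369 s = 2.325 hours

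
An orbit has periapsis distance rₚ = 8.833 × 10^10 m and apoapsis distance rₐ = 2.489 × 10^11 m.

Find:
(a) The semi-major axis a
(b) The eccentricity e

(a) a = (rₚ + rₐ) / 2 = (8.833e+10 + 2.489e+11) / 2 ≈ 1.686e+11 m = 1.686 × 10^11 m.
(b) e = (rₐ − rₚ) / (rₐ + rₚ) = (2.489e+11 − 8.833e+10) / (2.489e+11 + 8.833e+10) ≈ 0.4761.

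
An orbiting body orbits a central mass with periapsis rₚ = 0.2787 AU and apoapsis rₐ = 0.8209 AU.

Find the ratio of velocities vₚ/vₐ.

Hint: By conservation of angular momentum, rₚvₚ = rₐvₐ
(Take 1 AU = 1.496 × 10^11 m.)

Convert to SI: rₚ = 0.2787 AU = 4.16935e+10 m; rₐ = 0.8209 AU = 1.22807e+11 m.
Conservation of angular momentum gives rₚvₚ = rₐvₐ, so vₚ/vₐ = rₐ/rₚ.
vₚ/vₐ = 1.22807e+11 / 4.16935e+10 ≈ 2.945.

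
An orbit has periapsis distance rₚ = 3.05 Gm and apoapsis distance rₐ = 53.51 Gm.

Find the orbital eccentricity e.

Convert to SI: rₚ = 3.05 Gm = 3.05e+09 m; rₐ = 53.51 Gm = 5.351e+10 m.
e = (rₐ − rₚ) / (rₐ + rₚ).
e = (5.351e+10 − 3.05e+09) / (5.351e+10 + 3.05e+09) = 5.046e+10 / 5.656e+10 ≈ 0.8921.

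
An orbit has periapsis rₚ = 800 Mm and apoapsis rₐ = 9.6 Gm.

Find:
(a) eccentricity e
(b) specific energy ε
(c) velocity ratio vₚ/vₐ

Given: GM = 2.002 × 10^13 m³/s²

Convert to SI: rₚ = 800 Mm = 8e+08 m; rₐ = 9.6 Gm = 9.6e+09 m.
(a) e = (rₐ − rₚ)/(rₐ + rₚ) = (9.6e+09 − 8e+08)/(9.6e+09 + 8e+08) ≈ 0.8462
(b) With a = (rₚ + rₐ)/2 = 5.2e+09 m, ε = −GM/(2a) = −2.002e+13/(2 · 5.2e+09) J/kg ≈ -1925 J/kg
(c) Conservation of angular momentum (rₚvₚ = rₐvₐ) gives vₚ/vₐ = rₐ/rₚ = 9.6e+09/8e+08 ≈ 12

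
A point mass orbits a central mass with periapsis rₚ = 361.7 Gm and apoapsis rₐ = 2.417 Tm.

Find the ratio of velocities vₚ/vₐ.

Convert to SI: rₚ = 361.7 Gm = 3.617e+11 m; rₐ = 2.417 Tm = 2.417e+12 m.
Conservation of angular momentum gives rₚvₚ = rₐvₐ, so vₚ/vₐ = rₐ/rₚ.
vₚ/vₐ = 2.417e+12 / 3.617e+11 ≈ 6.682.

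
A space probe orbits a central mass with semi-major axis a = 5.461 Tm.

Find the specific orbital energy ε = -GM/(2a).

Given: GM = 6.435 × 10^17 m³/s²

Convert to SI: a = 5.461 Tm = 5.461e+12 m.
ε = −GM / (2a).
ε = −6.435e+17 / (2 · 5.461e+12) J/kg ≈ -5.892e+04 J/kg = -58.92 kJ/kg.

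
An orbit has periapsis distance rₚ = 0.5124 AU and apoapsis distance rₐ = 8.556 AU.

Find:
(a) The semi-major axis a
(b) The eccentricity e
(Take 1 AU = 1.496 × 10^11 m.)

Convert to SI: rₚ = 0.5124 AU = 7.6655e+10 m; rₐ = 8.556 AU = 1.27998e+12 m.
(a) a = (rₚ + rₐ) / 2 = (7.6655e+10 + 1.27998e+12) / 2 ≈ 6.783e+11 m = 4.534 AU.
(b) e = (rₐ − rₚ) / (rₐ + rₚ) = (1.27998e+12 − 7.6655e+10) / (1.27998e+12 + 7.6655e+10) ≈ 0.887.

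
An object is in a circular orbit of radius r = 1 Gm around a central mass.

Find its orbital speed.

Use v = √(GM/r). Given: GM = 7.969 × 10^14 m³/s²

Convert to SI: r = 1 Gm = 1e+09 m.
For a circular orbit, gravity supplies the centripetal force, so v = √(GM / r).
v = √(7.969e+14 / 1e+09) m/s ≈ 892.7 m/s = 892.7 m/s.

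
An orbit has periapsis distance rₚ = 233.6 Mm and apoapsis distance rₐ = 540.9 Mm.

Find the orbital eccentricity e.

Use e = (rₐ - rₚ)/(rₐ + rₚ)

Convert to SI: rₚ = 233.6 Mm = 2.336e+08 m; rₐ = 540.9 Mm = 5.409e+08 m.
e = (rₐ − rₚ) / (rₐ + rₚ).
e = (5.409e+08 − 2.336e+08) / (5.409e+08 + 2.336e+08) = 3.073e+08 / 7.745e+08 ≈ 0.3968.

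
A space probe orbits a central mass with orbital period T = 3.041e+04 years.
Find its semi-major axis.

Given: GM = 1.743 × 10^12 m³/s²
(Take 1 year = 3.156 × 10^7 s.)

Convert to SI: T = 3.041e+04 years = 9.5974e+11 s.
Invert Kepler's third law: a = (GM · T² / (4π²))^(1/3).
Substituting T = 9.5974e+11 s and GM = 1.743e+12 m³/s²:
a = (1.743e+12 · (9.5974e+11)² / (4π²))^(1/3) m
a ≈ 3.439e+11 m = 3.439 × 10^11 m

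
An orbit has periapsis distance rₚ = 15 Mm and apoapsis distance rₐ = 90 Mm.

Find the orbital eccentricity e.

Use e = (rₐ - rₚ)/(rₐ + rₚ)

Convert to SI: rₚ = 15 Mm = 1.5e+07 m; rₐ = 90 Mm = 9e+07 m.
e = (rₐ − rₚ) / (rₐ + rₚ).
e = (9e+07 − 1.5e+07) / (9e+07 + 1.5e+07) = 7.5e+07 / 1.05e+08 ≈ 0.7143.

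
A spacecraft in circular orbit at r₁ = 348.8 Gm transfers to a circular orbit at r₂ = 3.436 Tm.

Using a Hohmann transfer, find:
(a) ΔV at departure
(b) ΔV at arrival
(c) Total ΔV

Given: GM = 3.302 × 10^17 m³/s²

Convert to SI: r₁ = 348.8 Gm = 3.488e+11 m; r₂ = 3.436 Tm = 3.436e+12 m.
Transfer semi-major axis: a_t = (r₁ + r₂)/2 = (3.488e+11 + 3.436e+12)/2 = 1.8924e+12 m.
Circular speeds: v₁ = √(GM/r₁) = 972.972 m/s, v₂ = √(GM/r₂) = 310 m/s.
Transfer speeds (vis-viva v² = GM(2/r − 1/a_t)): v₁ᵗ = 1311.05 m/s, v₂ᵗ = 133.089 m/s.
(a) ΔV₁ = |v₁ᵗ − v₁| ≈ 338.1 m/s = 338.1 m/s.
(b) ΔV₂ = |v₂ − v₂ᵗ| ≈ 176.9 m/s = 176.9 m/s.
(c) ΔV_total = ΔV₁ + ΔV₂ ≈ 515 m/s = 515 m/s.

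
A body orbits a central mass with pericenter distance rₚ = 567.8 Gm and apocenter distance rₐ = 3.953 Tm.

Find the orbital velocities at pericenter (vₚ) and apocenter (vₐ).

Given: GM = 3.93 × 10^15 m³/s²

Convert to SI: rₚ = 567.8 Gm = 5.678e+11 m; rₐ = 3.953 Tm = 3.953e+12 m.
Use the vis-viva equation v² = GM(2/r − 1/a) with a = (rₚ + rₐ)/2 = (5.678e+11 + 3.953e+12)/2 = 2.2604e+12 m.
vₚ = √(GM · (2/rₚ − 1/a)) = √(3.93e+15 · (2/5.678e+11 − 1/2.2604e+12)) m/s ≈ 110 m/s = 110 m/s.
vₐ = √(GM · (2/rₐ − 1/a)) = √(3.93e+15 · (2/3.953e+12 − 1/2.2604e+12)) m/s ≈ 15.8 m/s = 15.8 m/s.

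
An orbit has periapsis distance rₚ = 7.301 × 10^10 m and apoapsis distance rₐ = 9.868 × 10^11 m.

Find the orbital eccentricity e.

e = (rₐ − rₚ) / (rₐ + rₚ).
e = (9.868e+11 − 7.301e+10) / (9.868e+11 + 7.301e+10) = 9.1379e+11 / 1.05981e+12 ≈ 0.8622.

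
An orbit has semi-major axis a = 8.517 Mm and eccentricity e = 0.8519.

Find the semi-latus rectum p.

Convert to SI: a = 8.517 Mm = 8.517e+06 m.
p = a (1 − e²).
p = 8.517e+06 · (1 − (0.8519)²) = 8.517e+06 · 0.274266 ≈ 2.336e+06 m = 2.336 Mm.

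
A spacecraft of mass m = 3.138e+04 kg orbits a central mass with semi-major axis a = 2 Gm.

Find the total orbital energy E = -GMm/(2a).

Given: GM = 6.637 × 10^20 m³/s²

Convert to SI: a = 2 Gm = 2e+09 m.
E = −GMm / (2a).
E = −6.637e+20 · 3.138e+04 / (2 · 2e+09) J ≈ -5.207e+15 J = -5.207 PJ.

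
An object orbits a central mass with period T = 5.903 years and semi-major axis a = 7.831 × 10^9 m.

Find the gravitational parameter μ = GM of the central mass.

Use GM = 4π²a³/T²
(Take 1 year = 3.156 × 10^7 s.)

Convert to SI: T = 5.903 years = 1.86299e+08 s.
GM = 4π² · a³ / T².
GM = 4π² · (7.831e+09)³ / (1.86299e+08)² m³/s² ≈ 5.463e+14 m³/s² = 5.463 × 10^14 m³/s².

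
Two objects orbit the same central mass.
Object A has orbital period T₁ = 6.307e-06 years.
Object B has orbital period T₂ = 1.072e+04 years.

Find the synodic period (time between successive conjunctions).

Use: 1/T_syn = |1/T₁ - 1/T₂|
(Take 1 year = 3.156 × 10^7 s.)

Convert to SI: T₁ = 6.307e-06 years = 199.049 s; T₂ = 1.072e+04 years = 3.38323e+11 s.
T_syn = |T₁ · T₂ / (T₁ − T₂)|.
T_syn = |199.049 · 3.38323e+11 / (199.049 − 3.38323e+11)| s ≈ 199 s = 6.307e-06 years.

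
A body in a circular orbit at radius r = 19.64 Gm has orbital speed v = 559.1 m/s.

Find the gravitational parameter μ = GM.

Convert to SI: r = 19.64 Gm = 1.964e+10 m.
For a circular orbit v² = GM/r, so GM = v² · r.
GM = (559.1)² · 1.964e+10 m³/s² ≈ 6.139e+15 m³/s² = 6.139 × 10^15 m³/s².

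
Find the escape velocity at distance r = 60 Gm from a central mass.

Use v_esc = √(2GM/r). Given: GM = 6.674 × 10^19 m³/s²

Convert to SI: r = 60 Gm = 6e+10 m.
Escape velocity comes from setting total energy to zero: ½v² − GM/r = 0 ⇒ v_esc = √(2GM / r).
v_esc = √(2 · 6.674e+19 / 6e+10) m/s ≈ 4.717e+04 m/s = 47.17 km/s.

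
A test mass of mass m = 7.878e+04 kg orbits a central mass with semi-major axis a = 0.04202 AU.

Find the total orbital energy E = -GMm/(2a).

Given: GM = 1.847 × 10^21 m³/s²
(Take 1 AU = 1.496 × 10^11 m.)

Convert to SI: a = 0.04202 AU = 6.28619e+09 m.
E = −GMm / (2a).
E = −1.847e+21 · 7.878e+04 / (2 · 6.28619e+09) J ≈ -1.157e+16 J = -11.57 PJ.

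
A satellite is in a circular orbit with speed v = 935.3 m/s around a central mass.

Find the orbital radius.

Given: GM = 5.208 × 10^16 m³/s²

For a circular orbit, v² = GM / r, so r = GM / v².
r = 5.208e+16 / (935.3)² m ≈ 5.953e+10 m = 5.953 × 10^10 m.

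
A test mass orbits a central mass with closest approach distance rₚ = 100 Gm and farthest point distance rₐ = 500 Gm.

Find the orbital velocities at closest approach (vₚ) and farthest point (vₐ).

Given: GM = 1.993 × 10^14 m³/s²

Convert to SI: rₚ = 100 Gm = 1e+11 m; rₐ = 500 Gm = 5e+11 m.
Use the vis-viva equation v² = GM(2/r − 1/a) with a = (rₚ + rₐ)/2 = (1e+11 + 5e+11)/2 = 3e+11 m.
vₚ = √(GM · (2/rₚ − 1/a)) = √(1.993e+14 · (2/1e+11 − 1/3e+11)) m/s ≈ 57.63 m/s = 57.63 m/s.
vₐ = √(GM · (2/rₐ − 1/a)) = √(1.993e+14 · (2/5e+11 − 1/3e+11)) m/s ≈ 11.53 m/s = 11.53 m/s.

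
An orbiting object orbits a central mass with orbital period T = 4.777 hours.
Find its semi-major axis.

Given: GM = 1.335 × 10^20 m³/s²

Convert to SI: T = 4.777 hours = 17197.2 s.
Invert Kepler's third law: a = (GM · T² / (4π²))^(1/3).
Substituting T = 17197.2 s and GM = 1.335e+20 m³/s²:
a = (1.335e+20 · (17197.2)² / (4π²))^(1/3) m
a ≈ 1e+09 m = 1 Gm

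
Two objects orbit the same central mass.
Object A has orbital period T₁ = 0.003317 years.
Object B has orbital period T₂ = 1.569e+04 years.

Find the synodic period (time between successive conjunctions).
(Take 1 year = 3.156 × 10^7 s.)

Convert to SI: T₁ = 0.003317 years = 104685 s; T₂ = 1.569e+04 years = 4.95176e+11 s.
T_syn = |T₁ · T₂ / (T₁ − T₂)|.
T_syn = |104685 · 4.95176e+11 / (104685 − 4.95176e+11)| s ≈ 1.047e+05 s = 0.003317 years.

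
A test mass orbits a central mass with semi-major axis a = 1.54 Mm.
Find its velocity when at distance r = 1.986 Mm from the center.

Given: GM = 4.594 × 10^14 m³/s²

Convert to SI: a = 1.54 Mm = 1.54e+06 m; r = 1.986 Mm = 1.986e+06 m.
Vis-viva: v = √(GM · (2/r − 1/a)).
2/r − 1/a = 2/1.986e+06 − 1/1.54e+06 = 3.57699e-07 m⁻¹.
v = √(4.594e+14 · 3.57699e-07) m/s ≈ 1.282e+04 m/s = 12.82 km/s.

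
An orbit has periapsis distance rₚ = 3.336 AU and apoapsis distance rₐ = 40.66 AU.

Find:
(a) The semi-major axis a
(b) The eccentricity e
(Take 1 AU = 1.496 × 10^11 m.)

Convert to SI: rₚ = 3.336 AU = 4.99066e+11 m; rₐ = 40.66 AU = 6.08274e+12 m.
(a) a = (rₚ + rₐ) / 2 = (4.99066e+11 + 6.08274e+12) / 2 ≈ 3.291e+12 m = 22 AU.
(b) e = (rₐ − rₚ) / (rₐ + rₚ) = (6.08274e+12 − 4.99066e+11) / (6.08274e+12 + 4.99066e+11) ≈ 0.8483.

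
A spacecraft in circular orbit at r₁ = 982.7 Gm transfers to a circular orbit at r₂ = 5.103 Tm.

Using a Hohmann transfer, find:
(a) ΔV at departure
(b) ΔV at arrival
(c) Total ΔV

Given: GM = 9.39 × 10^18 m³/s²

Convert to SI: r₁ = 982.7 Gm = 9.827e+11 m; r₂ = 5.103 Tm = 5.103e+12 m.
Transfer semi-major axis: a_t = (r₁ + r₂)/2 = (9.827e+11 + 5.103e+12)/2 = 3.04285e+12 m.
Circular speeds: v₁ = √(GM/r₁) = 3091.17 m/s, v₂ = √(GM/r₂) = 1356.5 m/s.
Transfer speeds (vis-viva v² = GM(2/r − 1/a_t)): v₁ᵗ = 4003.09 m/s, v₂ᵗ = 770.886 m/s.
(a) ΔV₁ = |v₁ᵗ − v₁| ≈ 911.9 m/s = 911.9 m/s.
(b) ΔV₂ = |v₂ − v₂ᵗ| ≈ 585.6 m/s = 585.6 m/s.
(c) ΔV_total = ΔV₁ + ΔV₂ ≈ 1498 m/s = 1.498 km/s.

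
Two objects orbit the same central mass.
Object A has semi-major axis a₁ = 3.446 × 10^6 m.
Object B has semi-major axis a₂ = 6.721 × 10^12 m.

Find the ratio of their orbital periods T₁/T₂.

From Kepler's third law, (T₁/T₂)² = (a₁/a₂)³, so T₁/T₂ = (a₁/a₂)^(3/2).
a₁/a₂ = 3.446e+06 / 6.721e+12 = 5.12721e-07.
T₁/T₂ = (5.12721e-07)^(3/2) ≈ 3.671e-10.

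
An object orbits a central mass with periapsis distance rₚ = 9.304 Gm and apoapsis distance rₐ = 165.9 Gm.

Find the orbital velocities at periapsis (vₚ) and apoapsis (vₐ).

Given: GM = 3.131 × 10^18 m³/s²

Convert to SI: rₚ = 9.304 Gm = 9.304e+09 m; rₐ = 165.9 Gm = 1.659e+11 m.
Use the vis-viva equation v² = GM(2/r − 1/a) with a = (rₚ + rₐ)/2 = (9.304e+09 + 1.659e+11)/2 = 8.7602e+10 m.
vₚ = √(GM · (2/rₚ − 1/a)) = √(3.131e+18 · (2/9.304e+09 − 1/8.7602e+10)) m/s ≈ 2.524e+04 m/s = 25.24 km/s.
vₐ = √(GM · (2/rₐ − 1/a)) = √(3.131e+18 · (2/1.659e+11 − 1/8.7602e+10)) m/s ≈ 1416 m/s = 1.416 km/s.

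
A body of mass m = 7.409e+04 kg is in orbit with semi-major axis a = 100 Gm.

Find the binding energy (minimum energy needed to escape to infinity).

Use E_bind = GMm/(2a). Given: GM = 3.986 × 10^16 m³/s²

Convert to SI: a = 100 Gm = 1e+11 m.
Total orbital energy is E = −GMm/(2a); binding energy is E_bind = −E = GMm/(2a).
E_bind = 3.986e+16 · 7.409e+04 / (2 · 1e+11) J ≈ 1.477e+10 J = 14.77 GJ.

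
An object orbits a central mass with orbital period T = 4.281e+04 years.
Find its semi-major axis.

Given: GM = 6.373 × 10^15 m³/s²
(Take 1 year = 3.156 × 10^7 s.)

Convert to SI: T = 4.281e+04 years = 1.35108e+12 s.
Invert Kepler's third law: a = (GM · T² / (4π²))^(1/3).
Substituting T = 1.35108e+12 s and GM = 6.373e+15 m³/s²:
a = (6.373e+15 · (1.35108e+12)² / (4π²))^(1/3) m
a ≈ 6.655e+12 m = 6.655 × 10^12 m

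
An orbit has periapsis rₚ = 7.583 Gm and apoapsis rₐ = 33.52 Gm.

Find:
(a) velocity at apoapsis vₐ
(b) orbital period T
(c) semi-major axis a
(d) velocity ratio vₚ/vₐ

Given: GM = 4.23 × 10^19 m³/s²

Convert to SI: rₚ = 7.583 Gm = 7.583e+09 m; rₐ = 33.52 Gm = 3.352e+10 m.
(a) With a = (rₚ + rₐ)/2 = 2.05515e+10 m, vₐ = √(GM (2/rₐ − 1/a)) = √(4.23e+19 · (2/3.352e+10 − 1/2.05515e+10)) m/s ≈ 2.158e+04 m/s
(b) With a = (rₚ + rₐ)/2 = 2.05515e+10 m, T = 2π √(a³/GM) = 2π √((2.05515e+10)³/4.23e+19) s ≈ 2.846e+06 s
(c) a = (rₚ + rₐ)/2 = (7.583e+09 + 3.352e+10)/2 ≈ 2.055e+10 m
(d) Conservation of angular momentum (rₚvₚ = rₐvₐ) gives vₚ/vₐ = rₐ/rₚ = 3.352e+10/7.583e+09 ≈ 4.42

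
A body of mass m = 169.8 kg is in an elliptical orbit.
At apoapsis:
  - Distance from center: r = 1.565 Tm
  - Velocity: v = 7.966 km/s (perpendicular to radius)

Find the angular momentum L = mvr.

Convert to SI: r = 1.565 Tm = 1.565e+12 m; v = 7.966 km/s = 7966 m/s.
Since v is perpendicular to r, L = m · v · r.
L = 169.8 · 7966 · 1.565e+12 kg·m²/s ≈ 2.117e+18 kg·m²/s.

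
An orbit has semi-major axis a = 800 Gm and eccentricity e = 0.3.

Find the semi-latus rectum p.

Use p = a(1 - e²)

Convert to SI: a = 800 Gm = 8e+11 m.
p = a (1 − e²).
p = 8e+11 · (1 − (0.3)²) = 8e+11 · 0.91 ≈ 7.28e+11 m = 728 Gm.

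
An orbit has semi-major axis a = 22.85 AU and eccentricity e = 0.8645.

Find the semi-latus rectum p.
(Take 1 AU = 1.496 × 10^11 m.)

Convert to SI: a = 22.85 AU = 3.41836e+12 m.
p = a (1 − e²).
p = 3.41836e+12 · (1 − (0.8645)²) = 3.41836e+12 · 0.25264 ≈ 8.636e+11 m = 5.773 AU.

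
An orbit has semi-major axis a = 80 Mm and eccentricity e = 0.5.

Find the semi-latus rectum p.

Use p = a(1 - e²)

Convert to SI: a = 80 Mm = 8e+07 m.
p = a (1 − e²).
p = 8e+07 · (1 − (0.5)²) = 8e+07 · 0.75 ≈ 6e+07 m = 60 Mm.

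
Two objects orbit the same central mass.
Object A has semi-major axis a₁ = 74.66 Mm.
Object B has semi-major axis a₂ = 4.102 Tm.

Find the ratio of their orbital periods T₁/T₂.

Convert to SI: a₁ = 74.66 Mm = 7.466e+07 m; a₂ = 4.102 Tm = 4.102e+12 m.
From Kepler's third law, (T₁/T₂)² = (a₁/a₂)³, so T₁/T₂ = (a₁/a₂)^(3/2).
a₁/a₂ = 7.466e+07 / 4.102e+12 = 1.82009e-05.
T₁/T₂ = (1.82009e-05)^(3/2) ≈ 7.765e-08.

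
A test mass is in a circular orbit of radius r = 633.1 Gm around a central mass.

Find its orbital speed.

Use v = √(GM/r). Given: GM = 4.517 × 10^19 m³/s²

Convert to SI: r = 633.1 Gm = 6.331e+11 m.
For a circular orbit, gravity supplies the centripetal force, so v = √(GM / r).
v = √(4.517e+19 / 6.331e+11) m/s ≈ 8447 m/s = 8.447 km/s.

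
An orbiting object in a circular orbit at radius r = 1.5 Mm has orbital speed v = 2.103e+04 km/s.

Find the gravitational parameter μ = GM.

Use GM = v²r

Convert to SI: r = 1.5 Mm = 1.5e+06 m; v = 2.103e+04 km/s = 2.103e+07 m/s.
For a circular orbit v² = GM/r, so GM = v² · r.
GM = (2.103e+07)² · 1.5e+06 m³/s² ≈ 6.634e+20 m³/s² = 6.634 × 10^20 m³/s².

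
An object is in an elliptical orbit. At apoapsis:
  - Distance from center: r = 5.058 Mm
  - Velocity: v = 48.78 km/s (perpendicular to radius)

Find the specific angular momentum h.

Convert to SI: r = 5.058 Mm = 5.058e+06 m; v = 48.78 km/s = 48780 m/s.
With v perpendicular to r, h = r · v.
h = 5.058e+06 · 48780 m²/s ≈ 2.467e+11 m²/s.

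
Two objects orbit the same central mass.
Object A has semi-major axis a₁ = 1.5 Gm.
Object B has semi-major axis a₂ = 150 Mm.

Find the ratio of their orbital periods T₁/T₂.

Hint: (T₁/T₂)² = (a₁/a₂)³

Convert to SI: a₁ = 1.5 Gm = 1.5e+09 m; a₂ = 150 Mm = 1.5e+08 m.
From Kepler's third law, (T₁/T₂)² = (a₁/a₂)³, so T₁/T₂ = (a₁/a₂)^(3/2).
a₁/a₂ = 1.5e+09 / 1.5e+08 = 10.
T₁/T₂ = (10)^(3/2) ≈ 31.62.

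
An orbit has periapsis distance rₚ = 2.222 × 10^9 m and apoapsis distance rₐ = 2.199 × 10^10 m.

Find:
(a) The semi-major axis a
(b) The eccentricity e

(a) a = (rₚ + rₐ) / 2 = (2.222e+09 + 2.199e+10) / 2 ≈ 1.211e+10 m = 1.211 × 10^10 m.
(b) e = (rₐ − rₚ) / (rₐ + rₚ) = (2.199e+10 − 2.222e+09) / (2.199e+10 + 2.222e+09) ≈ 0.8165.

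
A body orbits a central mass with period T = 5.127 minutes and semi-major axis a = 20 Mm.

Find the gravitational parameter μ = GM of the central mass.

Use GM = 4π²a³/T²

Convert to SI: T = 5.127 minutes = 307.62 s; a = 20 Mm = 2e+07 m.
GM = 4π² · a³ / T².
GM = 4π² · (2e+07)³ / (307.62)² m³/s² ≈ 3.337e+18 m³/s² = 3.337 × 10^18 m³/s².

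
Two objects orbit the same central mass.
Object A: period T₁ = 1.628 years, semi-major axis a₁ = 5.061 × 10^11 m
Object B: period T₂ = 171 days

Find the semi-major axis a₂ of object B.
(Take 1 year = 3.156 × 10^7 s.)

Convert to SI: T₁ = 1.628 years = 5.13797e+07 s; T₂ = 171 days = 1.47744e+07 s.
Kepler's third law: (T₁/T₂)² = (a₁/a₂)³ ⇒ a₂ = a₁ · (T₂/T₁)^(2/3).
T₂/T₁ = 1.47744e+07 / 5.13797e+07 = 0.287553.
a₂ = 5.061e+11 · (0.287553)^(2/3) m ≈ 2.205e+11 m = 2.205 × 10^11 m.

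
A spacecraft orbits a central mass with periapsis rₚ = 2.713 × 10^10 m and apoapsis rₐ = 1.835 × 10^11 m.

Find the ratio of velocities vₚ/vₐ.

Conservation of angular momentum gives rₚvₚ = rₐvₐ, so vₚ/vₐ = rₐ/rₚ.
vₚ/vₐ = 1.835e+11 / 2.713e+10 ≈ 6.764.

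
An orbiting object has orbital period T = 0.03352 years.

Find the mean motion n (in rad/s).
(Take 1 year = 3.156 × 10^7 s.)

Convert to SI: T = 0.03352 years = 1.05789e+06 s.
n = 2π / T.
n = 2π / 1.05789e+06 s ≈ 5.939e-06 rad/s.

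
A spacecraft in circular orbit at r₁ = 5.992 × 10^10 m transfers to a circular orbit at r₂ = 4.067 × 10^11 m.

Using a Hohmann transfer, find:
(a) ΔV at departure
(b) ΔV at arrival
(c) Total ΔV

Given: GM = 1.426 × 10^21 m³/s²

Transfer semi-major axis: a_t = (r₁ + r₂)/2 = (5.992e+10 + 4.067e+11)/2 = 2.3331e+11 m.
Circular speeds: v₁ = √(GM/r₁) = 154267 m/s, v₂ = √(GM/r₂) = 59213.8 m/s.
Transfer speeds (vis-viva v² = GM(2/r − 1/a_t)): v₁ᵗ = 203678 m/s, v₂ᵗ = 30008.3 m/s.
(a) ΔV₁ = |v₁ᵗ − v₁| ≈ 4.941e+04 m/s = 49.41 km/s.
(b) ΔV₂ = |v₂ − v₂ᵗ| ≈ 2.921e+04 m/s = 29.21 km/s.
(c) ΔV_total = ΔV₁ + ΔV₂ ≈ 7.862e+04 m/s = 78.62 km/s.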